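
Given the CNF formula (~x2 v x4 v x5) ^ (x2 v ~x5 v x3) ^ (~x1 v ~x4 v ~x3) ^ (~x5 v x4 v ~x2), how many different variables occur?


Identify each distinct variable in the formula.
Variables found: x1, x2, x3, x4, x5.
Total distinct variables = 5.

5


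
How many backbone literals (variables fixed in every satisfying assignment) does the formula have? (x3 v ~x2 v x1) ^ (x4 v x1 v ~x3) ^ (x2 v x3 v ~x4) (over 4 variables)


Find all satisfying assignments: 10 model(s).
Check which variables have the same value in every model.
No variable is fixed across all models.
Backbone size = 0.

0


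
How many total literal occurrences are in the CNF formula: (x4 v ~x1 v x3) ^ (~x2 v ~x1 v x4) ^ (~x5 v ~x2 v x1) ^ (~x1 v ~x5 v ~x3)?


Clause lengths: 3, 3, 3, 3.
Sum = 3 + 3 + 3 + 3 = 12.

12


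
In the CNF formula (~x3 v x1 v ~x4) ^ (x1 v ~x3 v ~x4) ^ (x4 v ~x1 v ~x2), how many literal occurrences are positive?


Scan each clause for unnegated literals.
Clause 1: 1 positive; Clause 2: 1 positive; Clause 3: 1 positive.
Total positive literal occurrences = 3.

3


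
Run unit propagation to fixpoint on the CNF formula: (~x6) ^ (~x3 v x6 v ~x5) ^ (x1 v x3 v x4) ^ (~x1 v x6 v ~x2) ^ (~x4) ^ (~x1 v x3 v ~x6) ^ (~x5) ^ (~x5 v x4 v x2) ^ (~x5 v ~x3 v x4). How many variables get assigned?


Unit propagation repeatedly assigns the literal in any unit clause, then simplifies.
Assignments in order: x6 = F, x4 = F, x5 = F.
No further unit clauses remain.
Total variables assigned = 3.

3


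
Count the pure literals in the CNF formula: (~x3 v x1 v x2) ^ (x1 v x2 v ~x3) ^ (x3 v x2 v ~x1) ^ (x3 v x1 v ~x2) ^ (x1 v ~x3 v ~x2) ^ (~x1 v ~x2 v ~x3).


A pure literal appears in only one polarity across all clauses.
No pure literals found.
Count = 0.

0


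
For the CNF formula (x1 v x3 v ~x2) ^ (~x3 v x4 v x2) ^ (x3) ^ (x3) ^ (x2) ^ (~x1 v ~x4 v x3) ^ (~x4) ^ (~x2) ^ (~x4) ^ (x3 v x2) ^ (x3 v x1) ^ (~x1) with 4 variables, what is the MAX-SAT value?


Enumerate all 16 truth assignments.
For each, count how many of the 12 clauses are satisfied.
The formula is not fully satisfiable, so the maximum is below 12.
Maximum simultaneously satisfiable clauses = 11.

11


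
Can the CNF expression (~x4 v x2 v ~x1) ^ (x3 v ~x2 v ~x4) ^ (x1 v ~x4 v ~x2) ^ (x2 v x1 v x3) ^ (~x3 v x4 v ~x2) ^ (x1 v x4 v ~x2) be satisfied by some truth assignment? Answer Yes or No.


Check all 16 possible truth assignments.
Number of satisfying assignments found: 6.
The formula is satisfiable.

Yes


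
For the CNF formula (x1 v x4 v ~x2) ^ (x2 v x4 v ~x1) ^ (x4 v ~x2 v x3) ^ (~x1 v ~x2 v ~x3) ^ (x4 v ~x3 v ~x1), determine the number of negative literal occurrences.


Scan each clause for negated literals.
Clause 1: 1 negative; Clause 2: 1 negative; Clause 3: 1 negative; Clause 4: 3 negative; Clause 5: 2 negative.
Total negative literal occurrences = 8.

8


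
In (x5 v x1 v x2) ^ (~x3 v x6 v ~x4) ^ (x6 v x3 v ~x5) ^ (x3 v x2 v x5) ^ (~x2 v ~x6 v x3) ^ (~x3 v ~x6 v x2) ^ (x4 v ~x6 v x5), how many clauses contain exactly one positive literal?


A definite clause has exactly one positive literal.
Clause 1: 3 positive -> not definite
Clause 2: 1 positive -> definite
Clause 3: 2 positive -> not definite
Clause 4: 3 positive -> not definite
Clause 5: 1 positive -> definite
Clause 6: 1 positive -> definite
Clause 7: 2 positive -> not definite
Definite clause count = 3.

3


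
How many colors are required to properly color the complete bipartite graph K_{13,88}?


K_{13,88} is bipartite by definition: the two parts are independent sets, with every edge crossing between them.
Color all vertices in one part with color 1 and all vertices in the other part with color 2.
Since the graph has at least one edge, one color does not suffice.
Chromatic number = 2.

2


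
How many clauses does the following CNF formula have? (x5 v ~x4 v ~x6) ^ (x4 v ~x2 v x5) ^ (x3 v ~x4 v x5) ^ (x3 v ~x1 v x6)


Each group enclosed in parentheses joined by ^ is one clause.
Counting the conjuncts: 4 clauses.

4


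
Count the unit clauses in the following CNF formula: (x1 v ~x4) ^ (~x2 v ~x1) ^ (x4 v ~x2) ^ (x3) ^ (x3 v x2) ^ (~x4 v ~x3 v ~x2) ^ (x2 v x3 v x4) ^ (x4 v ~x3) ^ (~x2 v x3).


A unit clause contains exactly one literal.
Unit clauses found: (x3).
Count = 1.

1


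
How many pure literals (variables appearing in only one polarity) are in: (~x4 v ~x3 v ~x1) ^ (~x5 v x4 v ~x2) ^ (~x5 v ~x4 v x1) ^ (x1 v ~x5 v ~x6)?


A pure literal appears in only one polarity across all clauses.
Pure literals: x2 (negative only), x3 (negative only), x5 (negative only), x6 (negative only).
Count = 4.

4


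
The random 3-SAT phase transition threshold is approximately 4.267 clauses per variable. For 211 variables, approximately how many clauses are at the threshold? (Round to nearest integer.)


The 3-SAT phase transition occurs at approximately 4.267 clauses per variable.
m = 4.267 * 211 = 900.337.
Rounded to nearest integer: 900.

900


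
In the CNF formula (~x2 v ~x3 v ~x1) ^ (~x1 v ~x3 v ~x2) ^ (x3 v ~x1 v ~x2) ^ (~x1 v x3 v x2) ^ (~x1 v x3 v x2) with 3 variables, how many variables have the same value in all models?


Find all satisfying assignments: 5 model(s).
Check which variables have the same value in every model.
No variable is fixed across all models.
Backbone size = 0.

0


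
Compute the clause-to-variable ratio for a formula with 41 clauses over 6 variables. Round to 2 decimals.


Clause-to-variable ratio = clauses / variables.
41 / 6 = 6.83.

6.83


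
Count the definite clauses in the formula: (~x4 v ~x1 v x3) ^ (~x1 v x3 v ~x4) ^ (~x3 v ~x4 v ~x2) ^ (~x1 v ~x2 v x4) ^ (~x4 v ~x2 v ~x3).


A definite clause has exactly one positive literal.
Clause 1: 1 positive -> definite
Clause 2: 1 positive -> definite
Clause 3: 0 positive -> not definite
Clause 4: 1 positive -> definite
Clause 5: 0 positive -> not definite
Definite clause count = 3.

3


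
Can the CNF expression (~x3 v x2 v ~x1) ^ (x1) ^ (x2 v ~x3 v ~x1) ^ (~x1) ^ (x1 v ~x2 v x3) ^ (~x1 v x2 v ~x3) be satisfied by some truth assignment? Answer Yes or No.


Check all 8 possible truth assignments.
Number of satisfying assignments found: 0.
The formula is unsatisfiable.

No


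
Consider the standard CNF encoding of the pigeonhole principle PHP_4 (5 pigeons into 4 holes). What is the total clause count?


The PHP encoding has two parts:
1) At-least-one-hole clauses: 5 (one per pigeon, each with 4 literals).
2) At-most-one-pigeon-per-hole clauses: 4 holes * C(5,2) = 4 * 10 = 40.
Total clauses = 5 + 40 = 45.

45


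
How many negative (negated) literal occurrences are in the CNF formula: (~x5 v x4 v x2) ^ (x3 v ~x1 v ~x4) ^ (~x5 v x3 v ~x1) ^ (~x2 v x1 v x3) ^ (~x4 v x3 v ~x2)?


Scan each clause for negated literals.
Clause 1: 1 negative; Clause 2: 2 negative; Clause 3: 2 negative; Clause 4: 1 negative; Clause 5: 2 negative.
Total negative literal occurrences = 8.

8


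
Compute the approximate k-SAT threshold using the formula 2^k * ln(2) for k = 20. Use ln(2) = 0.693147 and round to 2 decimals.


Using the asymptotic formula: threshold ~ 2^k * ln(2).
2^20 = 1048576.
1048576 * 0.693147 = 726817.31.

726817.31


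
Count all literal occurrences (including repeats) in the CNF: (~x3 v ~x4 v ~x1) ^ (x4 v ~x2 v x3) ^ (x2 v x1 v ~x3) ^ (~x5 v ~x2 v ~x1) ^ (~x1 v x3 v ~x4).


Clause lengths: 3, 3, 3, 3, 3.
Sum = 3 + 3 + 3 + 3 + 3 = 15.

15


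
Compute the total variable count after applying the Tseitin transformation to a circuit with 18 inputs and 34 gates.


The Tseitin transformation introduces one auxiliary variable per gate.
Total variables = inputs + gates = 18 + 34 = 52.

52


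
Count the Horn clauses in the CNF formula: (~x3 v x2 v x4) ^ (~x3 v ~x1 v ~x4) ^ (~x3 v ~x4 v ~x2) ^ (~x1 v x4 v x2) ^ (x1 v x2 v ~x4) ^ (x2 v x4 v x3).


A Horn clause has at most one positive literal.
Clause 1: 2 positive lit(s) -> not Horn
Clause 2: 0 positive lit(s) -> Horn
Clause 3: 0 positive lit(s) -> Horn
Clause 4: 2 positive lit(s) -> not Horn
Clause 5: 2 positive lit(s) -> not Horn
Clause 6: 3 positive lit(s) -> not Horn
Total Horn clauses = 2.

2


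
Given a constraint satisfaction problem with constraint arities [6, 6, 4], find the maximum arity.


The arities are: 6, 6, 4.
Scan for the maximum value.
Maximum arity = 6.

6


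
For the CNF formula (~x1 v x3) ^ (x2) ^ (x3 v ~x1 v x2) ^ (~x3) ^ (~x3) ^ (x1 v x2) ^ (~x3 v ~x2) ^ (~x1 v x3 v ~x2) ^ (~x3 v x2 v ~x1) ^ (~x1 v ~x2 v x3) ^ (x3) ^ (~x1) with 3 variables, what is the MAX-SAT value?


Enumerate all 8 truth assignments.
For each, count how many of the 12 clauses are satisfied.
The formula is not fully satisfiable, so the maximum is below 12.
Maximum simultaneously satisfiable clauses = 11.

11


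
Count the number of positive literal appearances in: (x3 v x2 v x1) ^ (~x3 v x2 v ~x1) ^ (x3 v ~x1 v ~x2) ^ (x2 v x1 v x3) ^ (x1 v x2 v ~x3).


Scan each clause for unnegated literals.
Clause 1: 3 positive; Clause 2: 1 positive; Clause 3: 1 positive; Clause 4: 3 positive; Clause 5: 2 positive.
Total positive literal occurrences = 10.

10


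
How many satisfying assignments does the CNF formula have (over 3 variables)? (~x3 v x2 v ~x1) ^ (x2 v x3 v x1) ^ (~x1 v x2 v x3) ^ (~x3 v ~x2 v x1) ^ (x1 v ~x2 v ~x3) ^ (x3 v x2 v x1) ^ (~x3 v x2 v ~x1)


Enumerate all 8 truth assignments over 3 variables.
Test each against every clause.
Satisfying assignments found: 4.

4


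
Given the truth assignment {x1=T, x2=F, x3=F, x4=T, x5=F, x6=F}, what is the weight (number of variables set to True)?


The weight is the number of variables assigned True.
True variables: x1, x4.
Weight = 2.

2


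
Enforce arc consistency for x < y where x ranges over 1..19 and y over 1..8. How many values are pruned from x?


For the constraint x < y, x needs a supporting value in y's domain.
x can be at most 7 (one less than y's maximum).
Valid x values from domain: 7 out of 19.
Pruned = 19 - 7 = 12.

12


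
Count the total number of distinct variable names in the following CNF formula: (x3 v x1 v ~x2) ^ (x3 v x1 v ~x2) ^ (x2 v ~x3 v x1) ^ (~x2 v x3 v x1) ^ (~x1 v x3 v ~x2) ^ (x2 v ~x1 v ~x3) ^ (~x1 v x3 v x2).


Identify each distinct variable in the formula.
Variables found: x1, x2, x3.
Total distinct variables = 3.

3


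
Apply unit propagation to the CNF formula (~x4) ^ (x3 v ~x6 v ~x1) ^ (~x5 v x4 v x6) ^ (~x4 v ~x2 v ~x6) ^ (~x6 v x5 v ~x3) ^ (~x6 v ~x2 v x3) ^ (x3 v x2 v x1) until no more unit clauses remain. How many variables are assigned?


Unit propagation repeatedly assigns the literal in any unit clause, then simplifies.
Assignments in order: x4 = F.
No further unit clauses remain.
Total variables assigned = 1.

1


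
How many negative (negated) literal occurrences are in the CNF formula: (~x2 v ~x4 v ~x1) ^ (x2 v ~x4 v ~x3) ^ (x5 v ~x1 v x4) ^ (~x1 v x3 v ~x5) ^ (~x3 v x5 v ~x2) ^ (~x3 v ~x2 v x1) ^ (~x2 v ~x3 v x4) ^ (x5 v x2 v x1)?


Scan each clause for negated literals.
Clause 1: 3 negative; Clause 2: 2 negative; Clause 3: 1 negative; Clause 4: 2 negative; Clause 5: 2 negative; Clause 6: 2 negative; Clause 7: 2 negative; Clause 8: 0 negative.
Total negative literal occurrences = 14.

14


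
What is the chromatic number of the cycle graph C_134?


A cycle on an even number of vertices is bipartite: alternate two colors around the cycle.
Since 134 is even, two colors suffice, and at least two are needed because the graph has edges.
Chromatic number = 2.

2


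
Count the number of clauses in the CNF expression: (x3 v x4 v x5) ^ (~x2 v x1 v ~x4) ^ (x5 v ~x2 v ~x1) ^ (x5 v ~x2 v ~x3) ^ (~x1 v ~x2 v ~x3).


Each group enclosed in parentheses joined by ^ is one clause.
Counting the conjuncts: 5 clauses.

5


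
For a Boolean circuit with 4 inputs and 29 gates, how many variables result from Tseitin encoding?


The Tseitin transformation introduces one auxiliary variable per gate.
Total variables = inputs + gates = 4 + 29 = 33.

33


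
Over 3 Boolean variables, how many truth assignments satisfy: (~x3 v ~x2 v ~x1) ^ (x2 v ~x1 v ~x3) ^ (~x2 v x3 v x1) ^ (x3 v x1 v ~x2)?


Enumerate all 8 truth assignments over 3 variables.
Test each against every clause.
Satisfying assignments found: 5.

5


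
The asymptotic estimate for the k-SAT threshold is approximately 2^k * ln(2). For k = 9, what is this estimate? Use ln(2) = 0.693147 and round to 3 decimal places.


Using the asymptotic formula: threshold ~ 2^k * ln(2).
2^9 = 512.
512 * 0.693147 = 354.891.

354.891


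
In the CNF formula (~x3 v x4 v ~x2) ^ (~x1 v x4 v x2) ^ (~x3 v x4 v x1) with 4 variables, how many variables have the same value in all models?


Find all satisfying assignments: 11 model(s).
Check which variables have the same value in every model.
No variable is fixed across all models.
Backbone size = 0.

0


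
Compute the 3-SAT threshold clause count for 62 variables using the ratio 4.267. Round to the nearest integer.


The 3-SAT phase transition occurs at approximately 4.267 clauses per variable.
m = 4.267 * 62 = 264.554.
Rounded to nearest integer: 265.

265


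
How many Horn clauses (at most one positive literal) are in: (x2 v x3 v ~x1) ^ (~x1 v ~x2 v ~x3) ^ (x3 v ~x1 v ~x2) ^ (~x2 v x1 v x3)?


A Horn clause has at most one positive literal.
Clause 1: 2 positive lit(s) -> not Horn
Clause 2: 0 positive lit(s) -> Horn
Clause 3: 1 positive lit(s) -> Horn
Clause 4: 2 positive lit(s) -> not Horn
Total Horn clauses = 2.

2


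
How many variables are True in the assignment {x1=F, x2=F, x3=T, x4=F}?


The weight is the number of variables assigned True.
True variables: x3.
Weight = 1.

1


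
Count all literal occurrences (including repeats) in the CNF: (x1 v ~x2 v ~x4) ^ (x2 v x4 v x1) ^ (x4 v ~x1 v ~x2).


Clause lengths: 3, 3, 3.
Sum = 3 + 3 + 3 = 9.

9


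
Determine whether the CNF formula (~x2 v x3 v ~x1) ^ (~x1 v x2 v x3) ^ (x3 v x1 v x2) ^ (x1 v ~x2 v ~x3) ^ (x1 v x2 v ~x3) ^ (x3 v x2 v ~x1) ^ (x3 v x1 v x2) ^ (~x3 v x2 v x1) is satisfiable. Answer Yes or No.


Check all 8 possible truth assignments.
Number of satisfying assignments found: 3.
The formula is satisfiable.

Yes


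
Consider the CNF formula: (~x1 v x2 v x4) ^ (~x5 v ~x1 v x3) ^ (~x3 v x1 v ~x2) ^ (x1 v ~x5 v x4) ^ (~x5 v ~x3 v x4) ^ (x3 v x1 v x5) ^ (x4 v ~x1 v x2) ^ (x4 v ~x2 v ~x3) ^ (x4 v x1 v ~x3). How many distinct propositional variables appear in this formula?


Identify each distinct variable in the formula.
Variables found: x1, x2, x3, x4, x5.
Total distinct variables = 5.

5


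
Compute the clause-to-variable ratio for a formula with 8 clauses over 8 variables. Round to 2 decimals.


Clause-to-variable ratio = clauses / variables.
8 / 8 = 1.0.

1.0


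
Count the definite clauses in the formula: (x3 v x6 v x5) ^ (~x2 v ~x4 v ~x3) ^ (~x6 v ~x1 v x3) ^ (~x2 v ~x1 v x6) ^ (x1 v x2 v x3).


A definite clause has exactly one positive literal.
Clause 1: 3 positive -> not definite
Clause 2: 0 positive -> not definite
Clause 3: 1 positive -> definite
Clause 4: 1 positive -> definite
Clause 5: 3 positive -> not definite
Definite clause count = 2.

2


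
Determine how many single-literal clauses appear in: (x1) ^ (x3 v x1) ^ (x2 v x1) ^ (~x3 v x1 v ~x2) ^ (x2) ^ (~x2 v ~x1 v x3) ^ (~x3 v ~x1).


A unit clause contains exactly one literal.
Unit clauses found: (x1), (x2).
Count = 2.

2


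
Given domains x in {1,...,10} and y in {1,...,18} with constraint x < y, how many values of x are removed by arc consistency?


For the constraint x < y, x needs a supporting value in y's domain.
x can be at most 17 (one less than y's maximum).
Valid x values from domain: 10 out of 10.
Pruned = 10 - 10 = 0.

0


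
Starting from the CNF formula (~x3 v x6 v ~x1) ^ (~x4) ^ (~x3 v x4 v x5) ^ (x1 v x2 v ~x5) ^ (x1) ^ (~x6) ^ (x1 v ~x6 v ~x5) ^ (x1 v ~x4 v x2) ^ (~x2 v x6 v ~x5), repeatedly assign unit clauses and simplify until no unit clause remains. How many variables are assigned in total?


Unit propagation repeatedly assigns the literal in any unit clause, then simplifies.
Assignments in order: x4 = F, x1 = T, x6 = F, x3 = F.
No further unit clauses remain.
Total variables assigned = 4.

4


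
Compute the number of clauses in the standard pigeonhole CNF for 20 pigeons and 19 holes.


The PHP encoding has two parts:
1) At-least-one-hole clauses: 20 (one per pigeon, each with 19 literals).
2) At-most-one-pigeon-per-hole clauses: 19 holes * C(20,2) = 19 * 190 = 3610.
Total clauses = 20 + 3610 = 3630.

3630


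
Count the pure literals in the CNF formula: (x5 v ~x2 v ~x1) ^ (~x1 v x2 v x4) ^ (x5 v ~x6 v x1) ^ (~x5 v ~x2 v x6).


A pure literal appears in only one polarity across all clauses.
Pure literals: x4 (positive only).
Count = 1.

1


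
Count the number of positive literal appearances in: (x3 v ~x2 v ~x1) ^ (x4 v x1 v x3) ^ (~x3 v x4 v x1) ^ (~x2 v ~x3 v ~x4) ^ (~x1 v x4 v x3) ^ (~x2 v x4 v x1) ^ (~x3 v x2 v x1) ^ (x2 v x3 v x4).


Scan each clause for unnegated literals.
Clause 1: 1 positive; Clause 2: 3 positive; Clause 3: 2 positive; Clause 4: 0 positive; Clause 5: 2 positive; Clause 6: 2 positive; Clause 7: 2 positive; Clause 8: 3 positive.
Total positive literal occurrences = 15.

15


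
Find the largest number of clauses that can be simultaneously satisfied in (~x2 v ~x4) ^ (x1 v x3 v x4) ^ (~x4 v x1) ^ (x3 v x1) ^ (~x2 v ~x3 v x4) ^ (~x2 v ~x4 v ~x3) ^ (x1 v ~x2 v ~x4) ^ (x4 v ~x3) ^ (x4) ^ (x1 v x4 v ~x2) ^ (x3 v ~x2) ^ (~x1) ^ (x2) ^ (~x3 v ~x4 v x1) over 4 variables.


Enumerate all 16 truth assignments.
For each, count how many of the 14 clauses are satisfied.
The formula is not fully satisfiable, so the maximum is below 14.
Maximum simultaneously satisfiable clauses = 12.

12


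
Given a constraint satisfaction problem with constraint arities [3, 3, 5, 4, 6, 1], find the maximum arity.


The arities are: 3, 3, 5, 4, 6, 1.
Scan for the maximum value.
Maximum arity = 6.

6


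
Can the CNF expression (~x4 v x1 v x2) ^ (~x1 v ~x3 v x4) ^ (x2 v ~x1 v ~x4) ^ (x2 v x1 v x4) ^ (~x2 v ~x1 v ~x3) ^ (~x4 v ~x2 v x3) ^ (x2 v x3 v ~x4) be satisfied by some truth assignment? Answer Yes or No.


Check all 16 possible truth assignments.
Number of satisfying assignments found: 5.
The formula is satisfiable.

Yes


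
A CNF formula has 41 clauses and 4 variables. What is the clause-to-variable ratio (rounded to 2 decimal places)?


Clause-to-variable ratio = clauses / variables.
41 / 4 = 10.25.

10.25


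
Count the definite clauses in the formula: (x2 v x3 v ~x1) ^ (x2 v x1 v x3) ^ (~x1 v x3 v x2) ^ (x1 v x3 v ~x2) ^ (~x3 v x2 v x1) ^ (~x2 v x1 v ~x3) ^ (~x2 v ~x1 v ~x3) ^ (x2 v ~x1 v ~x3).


A definite clause has exactly one positive literal.
Clause 1: 2 positive -> not definite
Clause 2: 3 positive -> not definite
Clause 3: 2 positive -> not definite
Clause 4: 2 positive -> not definite
Clause 5: 2 positive -> not definite
Clause 6: 1 positive -> definite
Clause 7: 0 positive -> not definite
Clause 8: 1 positive -> definite
Definite clause count = 2.

2


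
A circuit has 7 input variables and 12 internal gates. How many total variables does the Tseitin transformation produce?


The Tseitin transformation introduces one auxiliary variable per gate.
Total variables = inputs + gates = 7 + 12 = 19.

19


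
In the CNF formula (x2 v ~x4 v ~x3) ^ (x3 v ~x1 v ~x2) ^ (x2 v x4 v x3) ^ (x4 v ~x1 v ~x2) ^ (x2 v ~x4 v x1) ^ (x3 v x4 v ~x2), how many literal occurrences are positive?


Scan each clause for unnegated literals.
Clause 1: 1 positive; Clause 2: 1 positive; Clause 3: 3 positive; Clause 4: 1 positive; Clause 5: 2 positive; Clause 6: 2 positive.
Total positive literal occurrences = 10.

10


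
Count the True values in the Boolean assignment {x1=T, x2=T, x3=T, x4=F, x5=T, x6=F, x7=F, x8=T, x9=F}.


The weight is the number of variables assigned True.
True variables: x1, x2, x3, x5, x8.
Weight = 5.

5


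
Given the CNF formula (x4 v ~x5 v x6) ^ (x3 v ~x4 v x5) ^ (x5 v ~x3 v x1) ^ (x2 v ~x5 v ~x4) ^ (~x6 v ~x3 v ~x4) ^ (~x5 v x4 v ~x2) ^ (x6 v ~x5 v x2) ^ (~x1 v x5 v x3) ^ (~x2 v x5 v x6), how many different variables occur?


Identify each distinct variable in the formula.
Variables found: x1, x2, x3, x4, x5, x6.
Total distinct variables = 6.

6


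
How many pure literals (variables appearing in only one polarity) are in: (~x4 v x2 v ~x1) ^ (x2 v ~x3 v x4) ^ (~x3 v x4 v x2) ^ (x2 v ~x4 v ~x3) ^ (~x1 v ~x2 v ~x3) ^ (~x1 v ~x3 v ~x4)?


A pure literal appears in only one polarity across all clauses.
Pure literals: x1 (negative only), x3 (negative only).
Count = 2.

2


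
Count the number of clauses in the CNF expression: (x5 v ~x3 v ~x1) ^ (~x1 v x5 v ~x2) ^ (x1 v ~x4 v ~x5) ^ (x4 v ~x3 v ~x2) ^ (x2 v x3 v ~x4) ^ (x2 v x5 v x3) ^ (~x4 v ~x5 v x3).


Each group enclosed in parentheses joined by ^ is one clause.
Counting the conjuncts: 7 clauses.

7


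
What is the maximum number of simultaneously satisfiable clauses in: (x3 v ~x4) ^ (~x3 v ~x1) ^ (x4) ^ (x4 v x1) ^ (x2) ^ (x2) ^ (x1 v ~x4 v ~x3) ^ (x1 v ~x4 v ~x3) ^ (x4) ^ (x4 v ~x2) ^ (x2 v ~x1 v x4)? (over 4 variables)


Enumerate all 16 truth assignments.
For each, count how many of the 11 clauses are satisfied.
The formula is not fully satisfiable, so the maximum is below 11.
Maximum simultaneously satisfiable clauses = 10.

10


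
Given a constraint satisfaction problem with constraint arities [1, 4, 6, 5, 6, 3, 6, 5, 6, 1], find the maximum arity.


The arities are: 1, 4, 6, 5, 6, 3, 6, 5, 6, 1.
Scan for the maximum value.
Maximum arity = 6.

6


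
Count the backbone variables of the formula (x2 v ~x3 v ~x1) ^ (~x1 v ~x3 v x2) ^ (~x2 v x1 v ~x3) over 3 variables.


Find all satisfying assignments: 6 model(s).
Check which variables have the same value in every model.
No variable is fixed across all models.
Backbone size = 0.

0


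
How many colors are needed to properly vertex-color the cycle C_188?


A cycle on an even number of vertices is bipartite: alternate two colors around the cycle.
Since 188 is even, two colors suffice, and at least two are needed because the graph has edges.
Chromatic number = 2.

2


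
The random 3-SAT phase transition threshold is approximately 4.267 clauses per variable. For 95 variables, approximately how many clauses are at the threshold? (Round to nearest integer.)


The 3-SAT phase transition occurs at approximately 4.267 clauses per variable.
m = 4.267 * 95 = 405.365.
Rounded to nearest integer: 405.

405


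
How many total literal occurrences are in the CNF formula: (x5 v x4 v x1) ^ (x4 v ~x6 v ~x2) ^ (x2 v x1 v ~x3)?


Clause lengths: 3, 3, 3.
Sum = 3 + 3 + 3 = 9.

9


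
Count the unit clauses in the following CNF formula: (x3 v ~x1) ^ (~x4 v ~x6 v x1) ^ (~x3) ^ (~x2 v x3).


A unit clause contains exactly one literal.
Unit clauses found: (~x3).
Count = 1.

1


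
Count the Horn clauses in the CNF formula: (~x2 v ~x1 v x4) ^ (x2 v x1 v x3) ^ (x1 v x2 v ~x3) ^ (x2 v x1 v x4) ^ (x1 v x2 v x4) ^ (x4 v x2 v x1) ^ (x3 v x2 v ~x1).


A Horn clause has at most one positive literal.
Clause 1: 1 positive lit(s) -> Horn
Clause 2: 3 positive lit(s) -> not Horn
Clause 3: 2 positive lit(s) -> not Horn
Clause 4: 3 positive lit(s) -> not Horn
Clause 5: 3 positive lit(s) -> not Horn
Clause 6: 3 positive lit(s) -> not Horn
Clause 7: 2 positive lit(s) -> not Horn
Total Horn clauses = 1.

1


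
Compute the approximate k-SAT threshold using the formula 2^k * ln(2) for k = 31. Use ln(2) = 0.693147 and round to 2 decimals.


Using the asymptotic formula: threshold ~ 2^k * ln(2).
2^31 = 2147483648.
2147483648 * 0.693147 = 1488521848.16.

1488521848.16


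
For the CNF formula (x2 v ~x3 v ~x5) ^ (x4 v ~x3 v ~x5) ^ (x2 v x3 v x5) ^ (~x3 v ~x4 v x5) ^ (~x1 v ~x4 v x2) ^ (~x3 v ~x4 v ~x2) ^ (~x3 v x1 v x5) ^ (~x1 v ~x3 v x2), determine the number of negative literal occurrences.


Scan each clause for negated literals.
Clause 1: 2 negative; Clause 2: 2 negative; Clause 3: 0 negative; Clause 4: 2 negative; Clause 5: 2 negative; Clause 6: 3 negative; Clause 7: 1 negative; Clause 8: 2 negative.
Total negative literal occurrences = 14.

14


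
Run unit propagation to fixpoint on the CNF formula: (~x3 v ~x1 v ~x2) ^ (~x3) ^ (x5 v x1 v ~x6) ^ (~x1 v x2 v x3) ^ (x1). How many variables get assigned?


Unit propagation repeatedly assigns the literal in any unit clause, then simplifies.
Assignments in order: x3 = F, x1 = T, x2 = T.
No further unit clauses remain.
Total variables assigned = 3.

3


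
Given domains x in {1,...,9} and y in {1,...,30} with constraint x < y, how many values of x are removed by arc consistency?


For the constraint x < y, x needs a supporting value in y's domain.
x can be at most 29 (one less than y's maximum).
Valid x values from domain: 9 out of 9.
Pruned = 9 - 9 = 0.

0


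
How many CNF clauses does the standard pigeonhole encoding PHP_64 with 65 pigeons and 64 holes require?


The PHP encoding has two parts:
1) At-least-one-hole clauses: 65 (one per pigeon, each with 64 literals).
2) At-most-one-pigeon-per-hole clauses: 64 holes * C(65,2) = 64 * 2080 = 133120.
Total clauses = 65 + 133120 = 133185.

133185


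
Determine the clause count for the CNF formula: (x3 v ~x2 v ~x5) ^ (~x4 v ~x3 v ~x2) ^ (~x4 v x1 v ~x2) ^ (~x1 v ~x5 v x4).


Each group enclosed in parentheses joined by ^ is one clause.
Counting the conjuncts: 4 clauses.

4


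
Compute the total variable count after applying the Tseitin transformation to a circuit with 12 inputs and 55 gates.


The Tseitin transformation introduces one auxiliary variable per gate.
Total variables = inputs + gates = 12 + 55 = 67.

67


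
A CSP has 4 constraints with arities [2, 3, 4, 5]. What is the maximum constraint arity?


The arities are: 2, 3, 4, 5.
Scan for the maximum value.
Maximum arity = 5.

5


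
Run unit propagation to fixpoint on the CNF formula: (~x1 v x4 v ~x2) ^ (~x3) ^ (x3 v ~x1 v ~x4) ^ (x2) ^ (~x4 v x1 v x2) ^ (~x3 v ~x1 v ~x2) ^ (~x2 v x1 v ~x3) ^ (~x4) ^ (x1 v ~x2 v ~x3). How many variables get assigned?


Unit propagation repeatedly assigns the literal in any unit clause, then simplifies.
Assignments in order: x3 = F, x2 = T, x4 = F, x1 = F.
No further unit clauses remain.
Total variables assigned = 4.

4


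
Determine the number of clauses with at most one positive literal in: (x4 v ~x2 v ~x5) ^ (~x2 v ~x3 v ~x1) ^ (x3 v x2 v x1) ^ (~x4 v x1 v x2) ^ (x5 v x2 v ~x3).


A Horn clause has at most one positive literal.
Clause 1: 1 positive lit(s) -> Horn
Clause 2: 0 positive lit(s) -> Horn
Clause 3: 3 positive lit(s) -> not Horn
Clause 4: 2 positive lit(s) -> not Horn
Clause 5: 2 positive lit(s) -> not Horn
Total Horn clauses = 2.

2


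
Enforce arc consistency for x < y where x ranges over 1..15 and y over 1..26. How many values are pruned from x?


For the constraint x < y, x needs a supporting value in y's domain.
x can be at most 25 (one less than y's maximum).
Valid x values from domain: 15 out of 15.
Pruned = 15 - 15 = 0.

0


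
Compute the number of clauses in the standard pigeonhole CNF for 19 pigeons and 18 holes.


The PHP encoding has two parts:
1) At-least-one-hole clauses: 19 (one per pigeon, each with 18 literals).
2) At-most-one-pigeon-per-hole clauses: 18 holes * C(19,2) = 18 * 171 = 3078.
Total clauses = 19 + 3078 = 3097.

3097


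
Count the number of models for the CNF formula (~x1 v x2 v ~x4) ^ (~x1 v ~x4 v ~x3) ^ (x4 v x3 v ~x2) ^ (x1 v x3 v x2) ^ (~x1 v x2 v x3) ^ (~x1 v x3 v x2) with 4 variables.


Enumerate all 16 truth assignments over 4 variables.
Test each against every clause.
Satisfying assignments found: 8.

8


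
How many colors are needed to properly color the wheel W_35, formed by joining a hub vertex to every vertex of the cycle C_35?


W_35 consists of the cycle C_35 together with a hub vertex adjacent to every cycle vertex.
The cycle C_35 needs 3 colors (odd cycle -> 3).
The hub is adjacent to every cycle vertex, so it must receive a new color distinct from all of them.
Chromatic number = 3 + 1 = 4.

4


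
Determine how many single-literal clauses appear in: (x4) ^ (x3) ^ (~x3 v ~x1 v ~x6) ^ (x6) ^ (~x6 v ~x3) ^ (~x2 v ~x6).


A unit clause contains exactly one literal.
Unit clauses found: (x4), (x3), (x6).
Count = 3.

3


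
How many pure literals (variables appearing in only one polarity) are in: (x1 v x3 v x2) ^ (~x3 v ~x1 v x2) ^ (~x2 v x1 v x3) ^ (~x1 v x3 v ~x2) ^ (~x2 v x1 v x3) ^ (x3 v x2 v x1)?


A pure literal appears in only one polarity across all clauses.
No pure literals found.
Count = 0.

0


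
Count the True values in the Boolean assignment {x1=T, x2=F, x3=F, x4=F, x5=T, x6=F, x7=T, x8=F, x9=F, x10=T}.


The weight is the number of variables assigned True.
True variables: x1, x5, x7, x10.
Weight = 4.

4


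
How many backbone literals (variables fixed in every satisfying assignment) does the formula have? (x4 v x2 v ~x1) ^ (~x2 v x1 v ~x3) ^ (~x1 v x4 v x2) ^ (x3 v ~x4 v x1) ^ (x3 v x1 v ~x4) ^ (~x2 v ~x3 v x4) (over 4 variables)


Find all satisfying assignments: 9 model(s).
Check which variables have the same value in every model.
No variable is fixed across all models.
Backbone size = 0.

0


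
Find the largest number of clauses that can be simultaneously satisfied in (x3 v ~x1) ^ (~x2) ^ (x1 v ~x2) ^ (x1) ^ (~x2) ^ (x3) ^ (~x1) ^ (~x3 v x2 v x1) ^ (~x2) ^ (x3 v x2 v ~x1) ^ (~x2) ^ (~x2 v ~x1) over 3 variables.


Enumerate all 8 truth assignments.
For each, count how many of the 12 clauses are satisfied.
The formula is not fully satisfiable, so the maximum is below 12.
Maximum simultaneously satisfiable clauses = 11.

11


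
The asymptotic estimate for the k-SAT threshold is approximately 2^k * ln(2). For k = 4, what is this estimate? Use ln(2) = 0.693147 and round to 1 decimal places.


Using the asymptotic formula: threshold ~ 2^k * ln(2).
2^4 = 16.
16 * 0.693147 = 11.1.

11.1


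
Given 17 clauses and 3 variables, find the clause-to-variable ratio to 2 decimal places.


Clause-to-variable ratio = clauses / variables.
17 / 3 = 5.67.

5.67


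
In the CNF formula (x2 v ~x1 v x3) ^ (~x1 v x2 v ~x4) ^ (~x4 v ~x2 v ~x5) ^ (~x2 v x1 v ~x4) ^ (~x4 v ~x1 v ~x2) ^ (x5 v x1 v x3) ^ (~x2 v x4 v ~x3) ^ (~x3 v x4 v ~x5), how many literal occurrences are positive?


Scan each clause for unnegated literals.
Clause 1: 2 positive; Clause 2: 1 positive; Clause 3: 0 positive; Clause 4: 1 positive; Clause 5: 0 positive; Clause 6: 3 positive; Clause 7: 1 positive; Clause 8: 1 positive.
Total positive literal occurrences = 9.

9


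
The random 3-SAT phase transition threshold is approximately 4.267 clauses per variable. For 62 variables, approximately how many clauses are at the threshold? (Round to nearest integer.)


The 3-SAT phase transition occurs at approximately 4.267 clauses per variable.
m = 4.267 * 62 = 264.554.
Rounded to nearest integer: 265.

265


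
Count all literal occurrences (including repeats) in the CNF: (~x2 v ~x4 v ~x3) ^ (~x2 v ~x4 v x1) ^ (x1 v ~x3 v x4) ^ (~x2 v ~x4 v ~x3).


Clause lengths: 3, 3, 3, 3.
Sum = 3 + 3 + 3 + 3 = 12.

12


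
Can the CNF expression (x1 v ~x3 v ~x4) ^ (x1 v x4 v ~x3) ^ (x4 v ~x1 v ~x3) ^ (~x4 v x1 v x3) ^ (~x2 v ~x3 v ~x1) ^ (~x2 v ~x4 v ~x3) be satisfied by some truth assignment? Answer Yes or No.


Check all 16 possible truth assignments.
Number of satisfying assignments found: 7.
The formula is satisfiable.

Yes


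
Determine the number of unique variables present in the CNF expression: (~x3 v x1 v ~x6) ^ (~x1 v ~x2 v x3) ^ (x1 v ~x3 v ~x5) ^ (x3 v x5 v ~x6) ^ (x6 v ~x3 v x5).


Identify each distinct variable in the formula.
Variables found: x1, x2, x3, x5, x6.
Total distinct variables = 5.

5


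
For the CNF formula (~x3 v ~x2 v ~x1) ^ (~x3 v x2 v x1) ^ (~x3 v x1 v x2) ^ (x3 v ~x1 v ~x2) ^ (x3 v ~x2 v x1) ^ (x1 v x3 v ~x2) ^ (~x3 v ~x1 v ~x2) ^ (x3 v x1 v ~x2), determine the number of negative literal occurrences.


Scan each clause for negated literals.
Clause 1: 3 negative; Clause 2: 1 negative; Clause 3: 1 negative; Clause 4: 2 negative; Clause 5: 1 negative; Clause 6: 1 negative; Clause 7: 3 negative; Clause 8: 1 negative.
Total negative literal occurrences = 13.

13


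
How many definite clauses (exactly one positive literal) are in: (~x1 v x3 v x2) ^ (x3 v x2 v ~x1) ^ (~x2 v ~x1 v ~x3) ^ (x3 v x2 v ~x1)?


A definite clause has exactly one positive literal.
Clause 1: 2 positive -> not definite
Clause 2: 2 positive -> not definite
Clause 3: 0 positive -> not definite
Clause 4: 2 positive -> not definite
Definite clause count = 0.

0


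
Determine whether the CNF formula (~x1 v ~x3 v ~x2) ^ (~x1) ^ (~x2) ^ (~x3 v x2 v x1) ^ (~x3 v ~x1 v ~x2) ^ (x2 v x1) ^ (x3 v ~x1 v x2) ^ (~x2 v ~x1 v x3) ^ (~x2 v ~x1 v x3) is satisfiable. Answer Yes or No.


Check all 8 possible truth assignments.
Number of satisfying assignments found: 0.
The formula is unsatisfiable.

No


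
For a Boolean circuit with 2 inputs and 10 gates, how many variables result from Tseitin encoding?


The Tseitin transformation introduces one auxiliary variable per gate.
Total variables = inputs + gates = 2 + 10 = 12.

12


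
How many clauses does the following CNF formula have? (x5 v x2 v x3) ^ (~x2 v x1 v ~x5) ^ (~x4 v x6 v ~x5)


Each group enclosed in parentheses joined by ^ is one clause.
Counting the conjuncts: 3 clauses.

3


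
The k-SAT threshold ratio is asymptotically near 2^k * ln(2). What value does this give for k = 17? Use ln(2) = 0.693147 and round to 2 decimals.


Using the asymptotic formula: threshold ~ 2^k * ln(2).
2^17 = 131072.
131072 * 0.693147 = 90852.16.

90852.16


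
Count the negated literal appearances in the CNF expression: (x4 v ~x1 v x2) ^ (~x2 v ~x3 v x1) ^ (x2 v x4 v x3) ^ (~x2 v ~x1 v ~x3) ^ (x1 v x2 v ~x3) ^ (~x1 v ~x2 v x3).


Scan each clause for negated literals.
Clause 1: 1 negative; Clause 2: 2 negative; Clause 3: 0 negative; Clause 4: 3 negative; Clause 5: 1 negative; Clause 6: 2 negative.
Total negative literal occurrences = 9.

9


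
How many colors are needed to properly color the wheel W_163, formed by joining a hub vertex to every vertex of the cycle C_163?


W_163 consists of the cycle C_163 together with a hub vertex adjacent to every cycle vertex.
The cycle C_163 needs 3 colors (odd cycle -> 3).
The hub is adjacent to every cycle vertex, so it must receive a new color distinct from all of them.
Chromatic number = 3 + 1 = 4.

4


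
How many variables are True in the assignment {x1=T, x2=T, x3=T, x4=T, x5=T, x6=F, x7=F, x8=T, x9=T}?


The weight is the number of variables assigned True.
True variables: x1, x2, x3, x4, x5, x8, x9.
Weight = 7.

7


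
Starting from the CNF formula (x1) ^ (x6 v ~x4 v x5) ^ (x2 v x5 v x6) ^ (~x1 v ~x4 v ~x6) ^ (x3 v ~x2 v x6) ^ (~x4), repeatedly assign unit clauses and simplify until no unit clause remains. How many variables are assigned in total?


Unit propagation repeatedly assigns the literal in any unit clause, then simplifies.
Assignments in order: x1 = T, x4 = F.
No further unit clauses remain.
Total variables assigned = 2.

2


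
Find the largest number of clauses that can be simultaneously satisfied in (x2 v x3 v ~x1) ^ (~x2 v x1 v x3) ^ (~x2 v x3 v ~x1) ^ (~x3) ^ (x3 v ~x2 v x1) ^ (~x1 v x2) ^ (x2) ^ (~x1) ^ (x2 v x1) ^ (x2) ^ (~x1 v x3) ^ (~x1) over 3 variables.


Enumerate all 8 truth assignments.
For each, count how many of the 12 clauses are satisfied.
The formula is not fully satisfiable, so the maximum is below 12.
Maximum simultaneously satisfiable clauses = 11.

11


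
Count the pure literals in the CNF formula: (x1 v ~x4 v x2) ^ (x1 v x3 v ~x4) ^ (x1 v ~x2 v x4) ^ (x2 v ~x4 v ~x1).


A pure literal appears in only one polarity across all clauses.
Pure literals: x3 (positive only).
Count = 1.

1


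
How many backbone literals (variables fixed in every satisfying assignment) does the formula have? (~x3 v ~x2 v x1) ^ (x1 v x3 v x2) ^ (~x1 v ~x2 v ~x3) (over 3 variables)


Find all satisfying assignments: 5 model(s).
Check which variables have the same value in every model.
No variable is fixed across all models.
Backbone size = 0.

0


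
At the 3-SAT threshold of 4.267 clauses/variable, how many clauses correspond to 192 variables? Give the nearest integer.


The 3-SAT phase transition occurs at approximately 4.267 clauses per variable.
m = 4.267 * 192 = 819.264.
Rounded to nearest integer: 819.

819


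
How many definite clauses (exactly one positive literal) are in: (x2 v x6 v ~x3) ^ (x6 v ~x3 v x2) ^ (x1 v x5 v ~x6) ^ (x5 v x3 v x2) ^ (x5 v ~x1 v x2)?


A definite clause has exactly one positive literal.
Clause 1: 2 positive -> not definite
Clause 2: 2 positive -> not definite
Clause 3: 2 positive -> not definite
Clause 4: 3 positive -> not definite
Clause 5: 2 positive -> not definite
Definite clause count = 0.

0


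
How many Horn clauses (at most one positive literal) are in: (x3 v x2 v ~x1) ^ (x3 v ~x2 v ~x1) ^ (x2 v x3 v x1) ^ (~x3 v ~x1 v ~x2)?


A Horn clause has at most one positive literal.
Clause 1: 2 positive lit(s) -> not Horn
Clause 2: 1 positive lit(s) -> Horn
Clause 3: 3 positive lit(s) -> not Horn
Clause 4: 0 positive lit(s) -> Horn
Total Horn clauses = 2.

2


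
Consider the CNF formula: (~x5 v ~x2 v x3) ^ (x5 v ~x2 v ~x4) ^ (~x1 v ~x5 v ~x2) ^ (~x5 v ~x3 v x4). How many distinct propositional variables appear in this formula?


Identify each distinct variable in the formula.
Variables found: x1, x2, x3, x4, x5.
Total distinct variables = 5.

5


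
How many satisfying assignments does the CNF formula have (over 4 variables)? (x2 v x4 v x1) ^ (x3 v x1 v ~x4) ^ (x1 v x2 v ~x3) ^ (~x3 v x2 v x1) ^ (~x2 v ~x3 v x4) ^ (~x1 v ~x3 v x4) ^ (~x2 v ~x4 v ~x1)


Enumerate all 16 truth assignments over 4 variables.
Test each against every clause.
Satisfying assignments found: 6.

6


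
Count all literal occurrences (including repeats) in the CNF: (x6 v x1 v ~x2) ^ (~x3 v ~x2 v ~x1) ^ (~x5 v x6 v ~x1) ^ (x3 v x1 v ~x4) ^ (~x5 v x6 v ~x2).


Clause lengths: 3, 3, 3, 3, 3.
Sum = 3 + 3 + 3 + 3 + 3 = 15.

15


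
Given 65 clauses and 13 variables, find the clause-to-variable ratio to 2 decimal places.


Clause-to-variable ratio = clauses / variables.
65 / 13 = 5.0.

5.0


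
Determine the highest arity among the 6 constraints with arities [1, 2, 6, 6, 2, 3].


The arities are: 1, 2, 6, 6, 2, 3.
Scan for the maximum value.
Maximum arity = 6.

6


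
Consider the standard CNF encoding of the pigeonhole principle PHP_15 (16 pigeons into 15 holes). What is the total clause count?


The PHP encoding has two parts:
1) At-least-one-hole clauses: 16 (one per pigeon, each with 15 literals).
2) At-most-one-pigeon-per-hole clauses: 15 holes * C(16,2) = 15 * 120 = 1800.
Total clauses = 16 + 1800 = 1816.

1816


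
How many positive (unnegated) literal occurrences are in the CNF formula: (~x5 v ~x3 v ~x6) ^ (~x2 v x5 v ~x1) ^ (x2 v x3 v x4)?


Scan each clause for unnegated literals.
Clause 1: 0 positive; Clause 2: 1 positive; Clause 3: 3 positive.
Total positive literal occurrences = 4.

4


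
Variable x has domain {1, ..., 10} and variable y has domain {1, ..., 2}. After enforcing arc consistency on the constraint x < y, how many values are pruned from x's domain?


For the constraint x < y, x needs a supporting value in y's domain.
x can be at most 1 (one less than y's maximum).
Valid x values from domain: 1 out of 10.
Pruned = 10 - 1 = 9.

9


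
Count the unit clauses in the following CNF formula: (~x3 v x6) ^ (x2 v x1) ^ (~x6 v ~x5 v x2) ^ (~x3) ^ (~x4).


A unit clause contains exactly one literal.
Unit clauses found: (~x3), (~x4).
Count = 2.

2


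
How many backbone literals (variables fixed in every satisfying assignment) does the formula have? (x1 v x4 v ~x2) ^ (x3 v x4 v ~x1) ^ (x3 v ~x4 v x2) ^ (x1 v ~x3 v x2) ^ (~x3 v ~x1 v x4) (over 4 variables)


Find all satisfying assignments: 6 model(s).
Check which variables have the same value in every model.
No variable is fixed across all models.
Backbone size = 0.

0
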